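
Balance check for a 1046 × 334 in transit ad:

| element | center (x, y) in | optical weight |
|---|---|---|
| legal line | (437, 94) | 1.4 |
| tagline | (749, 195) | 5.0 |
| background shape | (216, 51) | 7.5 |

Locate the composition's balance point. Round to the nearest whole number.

(430, 107)

Weights sum to 1.4 + 5.0 + 7.5 = 13.9.
Σw·x = 1.4·437 + 5.0·749 + 7.5·216 = 5976.8, so x̄ = 5976.8/13.9 ≈ 429.99.
Σw·y = 1.4·94 + 5.0·195 + 7.5·51 = 1489.1, so ȳ = 1489.1/13.9 ≈ 107.13.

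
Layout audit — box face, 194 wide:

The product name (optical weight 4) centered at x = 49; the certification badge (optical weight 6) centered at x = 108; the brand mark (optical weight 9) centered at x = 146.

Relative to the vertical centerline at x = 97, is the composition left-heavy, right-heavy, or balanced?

right-heavy

Weights sum to 4 + 6 + 9 = 19.
Σw·x = 4·49 + 6·108 + 9·146 = 2158, so x̄ = 2158/19 ≈ 113.58.
113.6 lies right of the midline 97, so the layout is right-heavy.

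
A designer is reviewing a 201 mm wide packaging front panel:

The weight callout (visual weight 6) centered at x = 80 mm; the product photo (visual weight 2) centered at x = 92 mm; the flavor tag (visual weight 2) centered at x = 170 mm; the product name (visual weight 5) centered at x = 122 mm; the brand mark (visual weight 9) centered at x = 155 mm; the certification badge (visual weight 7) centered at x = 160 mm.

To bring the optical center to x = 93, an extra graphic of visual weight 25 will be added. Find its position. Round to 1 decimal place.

x ≈ 43.2

With the extra graphic, Σw becomes 6 + 2 + 2 + 5 + 9 + 7 + 25 = 56.
Along x: (4129 + 25·x) / 56 = 93 (existing moment 6·80 + 2·92 + 2·170 + 5·122 + 9·155 + 7·160 = 4129) ⇒ x = (5208 − 4129) / 25 ≈ 43.16.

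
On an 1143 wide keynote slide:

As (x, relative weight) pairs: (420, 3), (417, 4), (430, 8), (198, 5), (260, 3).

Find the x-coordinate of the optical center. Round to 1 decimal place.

x ≈ 353.8

Weights sum to 3 + 4 + 8 + 5 + 3 = 23.
x-moment: 3·420 + 4·417 + 8·430 + 5·198 + 3·260 = 8138; centroid 8138/23 ≈ 353.83.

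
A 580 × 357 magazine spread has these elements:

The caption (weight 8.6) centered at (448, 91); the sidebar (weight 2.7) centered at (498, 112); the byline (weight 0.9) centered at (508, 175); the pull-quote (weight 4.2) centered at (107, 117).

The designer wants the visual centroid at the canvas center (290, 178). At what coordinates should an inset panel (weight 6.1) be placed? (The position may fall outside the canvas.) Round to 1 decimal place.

(69.0, 372.3)

New total weight: (8.6 + 2.7 + 0.9 + 4.2) + 6.1 = 22.5.
Along x: (6104.0 + 6.1·x) / 22.5 = 290 (existing moment 8.6·448 + 2.7·498 + 0.9·508 + 4.2·107 = 6104.0) ⇒ x = (6525.0 − 6104.0) / 6.1 ≈ 69.02.
Along y: (1733.9 + 6.1·y) / 22.5 = 178 (existing moment 8.6·91 + 2.7·112 + 0.9·175 + 4.2·117 = 1733.9) ⇒ y = (4005.0 − 1733.9) / 6.1 ≈ 372.31.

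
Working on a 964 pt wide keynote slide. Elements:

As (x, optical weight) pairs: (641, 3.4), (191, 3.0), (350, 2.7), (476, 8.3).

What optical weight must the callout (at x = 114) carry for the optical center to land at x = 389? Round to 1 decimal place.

w ≈ 3.2

Existing Σw = 17.4 (3.4 + 3.0 + 2.7 + 8.3); existing moment 3.4·641 + 3.0·191 + 2.7·350 + 8.3·476 = 7648.2.
For the centroid to hit 389: (7648.2 + w·114) / (17.4 + w) = 389.
So w = (389·17.4 − 7648.2)/(114 − 389) = -879.6/-275 ≈ 3.20.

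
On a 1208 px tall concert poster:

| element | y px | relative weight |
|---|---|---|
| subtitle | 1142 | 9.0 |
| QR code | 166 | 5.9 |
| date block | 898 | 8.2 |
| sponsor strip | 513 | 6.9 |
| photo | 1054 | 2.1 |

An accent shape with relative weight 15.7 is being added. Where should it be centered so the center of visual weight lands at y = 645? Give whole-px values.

After adding the accent shape, total weight = 9.0 + 5.9 + 8.2 + 6.9 + 2.1 + 15.7 = 47.8.
Along y: (24374.1 + 15.7·y) / 47.8 = 645 (existing moment 9.0·1142 + 5.9·166 + 8.2·898 + 6.9·513 + 2.1·1054 = 24374.1) ⇒ y = (30831.0 − 24374.1) / 15.7 ≈ 411.27.

y ≈ 411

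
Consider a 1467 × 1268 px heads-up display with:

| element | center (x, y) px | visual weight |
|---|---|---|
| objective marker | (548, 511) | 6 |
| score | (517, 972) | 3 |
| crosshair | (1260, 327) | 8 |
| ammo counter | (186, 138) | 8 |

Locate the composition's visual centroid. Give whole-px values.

Σw = 6 + 3 + 8 + 8 = 25.
Σw·x = 6·548 + 3·517 + 8·1260 + 8·186 = 16407, so x̄ = 16407/25 ≈ 656.28.
Σw·y = 6·511 + 3·972 + 8·327 + 8·138 = 9702, so ȳ = 9702/25 ≈ 388.08.

(656, 388)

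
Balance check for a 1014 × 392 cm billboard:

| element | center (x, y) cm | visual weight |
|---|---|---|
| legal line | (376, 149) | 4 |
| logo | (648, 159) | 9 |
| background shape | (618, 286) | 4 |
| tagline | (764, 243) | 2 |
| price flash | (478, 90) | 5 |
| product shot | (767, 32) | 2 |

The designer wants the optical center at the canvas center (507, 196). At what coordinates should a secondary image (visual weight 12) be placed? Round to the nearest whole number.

(334, 273)

After adding the secondary image, total weight = 4 + 9 + 4 + 2 + 5 + 2 + 12 = 38.
Along x: (15260 + 12·x) / 38 = 507 (existing moment 4·376 + 9·648 + 4·618 + 2·764 + 5·478 + 2·767 = 15260) ⇒ x = (19266 − 15260) / 12 ≈ 333.83.
Along y: (4171 + 12·y) / 38 = 196 (existing moment 4·149 + 9·159 + 4·286 + 2·243 + 5·90 + 2·32 = 4171) ⇒ y = (7448 − 4171) / 12 ≈ 273.08.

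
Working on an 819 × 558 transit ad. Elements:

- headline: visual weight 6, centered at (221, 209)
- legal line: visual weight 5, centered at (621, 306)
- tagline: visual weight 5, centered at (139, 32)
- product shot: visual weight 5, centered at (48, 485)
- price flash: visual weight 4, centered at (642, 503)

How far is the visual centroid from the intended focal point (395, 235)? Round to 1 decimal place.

≈ 98.3

Σw = 6 + 5 + 5 + 5 + 4 = 25.
Σw·x = 6·221 + 5·621 + 5·139 + 5·48 + 4·642 = 7934, so x̄ = 7934/25 ≈ 317.36.
Σw·y = 6·209 + 5·306 + 5·32 + 5·485 + 4·503 = 7381, so ȳ = 7381/25 ≈ 295.24.
From (395, 235): dx = -77.64, dy = 60.24, so the distance is √(dx²+dy²) ≈ 98.27.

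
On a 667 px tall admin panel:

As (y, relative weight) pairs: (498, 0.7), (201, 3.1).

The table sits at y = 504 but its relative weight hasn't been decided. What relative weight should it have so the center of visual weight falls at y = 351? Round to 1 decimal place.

Known weights sum to 0.7 + 3.1 = 3.8; their moment is 0.7·498 + 3.1·201 = 971.7.
Set Σw·y/Σw = 351: (971.7 + 504w) = 351·(3.8 + w).
Rearranging, w·(504 − 351) = 351·3.8 − 971.7 = 362.1, so w ≈ 362.1/153 = 2.37.

w ≈ 2.4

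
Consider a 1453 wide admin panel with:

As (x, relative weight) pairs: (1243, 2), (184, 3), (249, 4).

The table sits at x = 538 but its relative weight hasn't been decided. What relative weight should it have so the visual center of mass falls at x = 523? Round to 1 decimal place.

Known weights sum to 2 + 3 + 4 = 9; their moment is 2·1243 + 3·184 + 4·249 = 4034.
Set Σw·x/Σw = 523: (4034 + 538w) = 523·(9 + w).
Solving: w = (523·9 − 4034) / (538 − 523) = 673 / 15 ≈ 44.87.

w ≈ 44.9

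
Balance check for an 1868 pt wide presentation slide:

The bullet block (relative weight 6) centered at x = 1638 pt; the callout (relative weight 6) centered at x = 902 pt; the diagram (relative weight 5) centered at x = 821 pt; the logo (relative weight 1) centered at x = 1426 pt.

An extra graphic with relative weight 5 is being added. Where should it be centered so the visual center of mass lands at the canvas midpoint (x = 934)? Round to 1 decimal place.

After adding the extra graphic, total weight = 6 + 6 + 5 + 1 + 5 = 23.
x: target moment 23×934 = 21482; current 6·1638 + 6·902 + 5·821 + 1·1426 = 20771; the extra graphic supplies 711, so x = 711/5 ≈ 142.20.

x ≈ 142.2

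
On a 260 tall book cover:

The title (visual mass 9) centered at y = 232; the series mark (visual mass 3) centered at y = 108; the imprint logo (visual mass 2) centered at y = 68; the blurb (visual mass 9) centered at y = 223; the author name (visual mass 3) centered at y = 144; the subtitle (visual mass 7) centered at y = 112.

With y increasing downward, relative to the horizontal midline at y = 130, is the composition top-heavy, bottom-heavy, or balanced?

Σw = 9 + 3 + 2 + 9 + 3 + 7 = 33.
y: moment 5771 / weight 33 ≈ 174.88
174.9 vs midline 130 → bottom-heavy.

bottom-heavy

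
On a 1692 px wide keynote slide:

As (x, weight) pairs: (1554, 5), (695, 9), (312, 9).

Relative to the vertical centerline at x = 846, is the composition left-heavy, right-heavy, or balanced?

left-heavy

Total weight = 5 + 9 + 9 = 23.
x: (5·1554 + 9·695 + 9·312) / 23 = 16833 / 23 ≈ 731.87
731.9 lies left of the midline 846, so the layout is left-heavy.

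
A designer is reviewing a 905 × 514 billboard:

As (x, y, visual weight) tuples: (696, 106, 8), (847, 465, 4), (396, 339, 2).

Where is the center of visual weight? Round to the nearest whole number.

Weights sum to 8 + 4 + 2 = 14.
x-moment: 8·696 + 4·847 + 2·396 = 9748; centroid 9748/14 ≈ 696.29.
y-moment: 8·106 + 4·465 + 2·339 = 3386; centroid 3386/14 ≈ 241.86.

(696, 242)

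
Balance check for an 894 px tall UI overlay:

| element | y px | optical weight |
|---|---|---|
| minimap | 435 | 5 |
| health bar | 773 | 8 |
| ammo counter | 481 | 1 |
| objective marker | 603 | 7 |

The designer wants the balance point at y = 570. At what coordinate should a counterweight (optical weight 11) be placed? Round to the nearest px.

New total weight: (5 + 8 + 1 + 7) + 11 = 32.
y: need Σw·y = 32·570 = 18240. Existing = 5·435 + 8·773 + 1·481 + 7·603 = 13061. Remainder 5179 / 11 ≈ 470.82.

y ≈ 471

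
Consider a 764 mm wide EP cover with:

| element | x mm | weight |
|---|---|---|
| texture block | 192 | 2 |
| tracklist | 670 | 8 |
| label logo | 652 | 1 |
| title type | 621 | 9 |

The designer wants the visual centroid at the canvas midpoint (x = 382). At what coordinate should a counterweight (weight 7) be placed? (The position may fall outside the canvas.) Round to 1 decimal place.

With the counterweight, Σw becomes 2 + 8 + 1 + 9 + 7 = 27.
Along x: (11985 + 7·x) / 27 = 382 (existing moment 2·192 + 8·670 + 1·652 + 9·621 = 11985) ⇒ x = (10314 − 11985) / 7 ≈ -238.71.

x ≈ -238.7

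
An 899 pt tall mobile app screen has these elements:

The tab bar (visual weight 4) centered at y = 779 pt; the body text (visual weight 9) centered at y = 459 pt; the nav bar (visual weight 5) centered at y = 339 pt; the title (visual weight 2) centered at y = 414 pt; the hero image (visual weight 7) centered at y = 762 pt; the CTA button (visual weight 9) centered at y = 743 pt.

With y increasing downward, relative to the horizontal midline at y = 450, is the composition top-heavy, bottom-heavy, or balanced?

Weights sum to 4 + 9 + 5 + 2 + 7 + 9 = 36.
y: moment 21791 / weight 36 ≈ 605.31
605.3 vs midline 450 → bottom-heavy.

bottom-heavy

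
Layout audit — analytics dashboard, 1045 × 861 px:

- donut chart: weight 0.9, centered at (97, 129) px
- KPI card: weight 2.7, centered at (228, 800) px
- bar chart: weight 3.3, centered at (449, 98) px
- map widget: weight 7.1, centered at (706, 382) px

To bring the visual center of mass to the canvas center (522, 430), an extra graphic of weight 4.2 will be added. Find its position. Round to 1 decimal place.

After adding the extra graphic, total weight = 0.9 + 2.7 + 3.3 + 7.1 + 4.2 = 18.2.
x: target moment 18.2×522 = 9500.4; current 0.9·97 + 2.7·228 + 3.3·449 + 7.1·706 = 7197.2; the extra graphic supplies 2303.2, so x = 2303.2/4.2 ≈ 548.38.
y: target moment 18.2×430 = 7826.0; current 0.9·129 + 2.7·800 + 3.3·98 + 7.1·382 = 5311.7; the extra graphic supplies 2514.3, so y = 2514.3/4.2 ≈ 598.64.

(548.4, 598.6)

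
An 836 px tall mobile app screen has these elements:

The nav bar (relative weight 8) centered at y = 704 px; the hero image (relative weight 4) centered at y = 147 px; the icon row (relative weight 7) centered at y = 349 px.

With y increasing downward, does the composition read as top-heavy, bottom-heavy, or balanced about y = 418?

Total weight = 8 + 4 + 7 = 19.
Σw·y = 8·704 + 4·147 + 7·349 = 8663, so ȳ = 8663/19 ≈ 455.95.
455.9 lies below (larger y than) the midline 418, so the layout is bottom-heavy.

bottom-heavy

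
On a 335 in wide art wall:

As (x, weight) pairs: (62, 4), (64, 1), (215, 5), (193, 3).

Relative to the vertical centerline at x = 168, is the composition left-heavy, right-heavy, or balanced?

Total weight = 4 + 1 + 5 + 3 = 13.
x: (4·62 + 1·64 + 5·215 + 3·193) / 13 = 1966 / 13 ≈ 151.23
151.2 vs midline 168 → left-heavy.

left-heavy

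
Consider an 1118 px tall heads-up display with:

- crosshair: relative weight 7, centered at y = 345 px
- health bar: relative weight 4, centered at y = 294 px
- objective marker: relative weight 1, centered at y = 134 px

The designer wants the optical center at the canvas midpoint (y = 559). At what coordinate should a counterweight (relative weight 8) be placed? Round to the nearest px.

With the counterweight, Σw becomes 7 + 4 + 1 + 8 = 20.
y: need Σw·y = 20·559 = 11180. Existing = 7·345 + 4·294 + 1·134 = 3725. Remainder 7455 / 8 ≈ 931.88.

y ≈ 932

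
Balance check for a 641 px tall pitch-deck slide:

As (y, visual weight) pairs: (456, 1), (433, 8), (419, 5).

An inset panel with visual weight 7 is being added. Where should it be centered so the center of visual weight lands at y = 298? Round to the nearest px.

After adding the inset panel, total weight = 1 + 8 + 5 + 7 = 21.
Along y: (6015 + 7·y) / 21 = 298 (existing moment 1·456 + 8·433 + 5·419 = 6015) ⇒ y = (6258 − 6015) / 7 ≈ 34.71.

y ≈ 35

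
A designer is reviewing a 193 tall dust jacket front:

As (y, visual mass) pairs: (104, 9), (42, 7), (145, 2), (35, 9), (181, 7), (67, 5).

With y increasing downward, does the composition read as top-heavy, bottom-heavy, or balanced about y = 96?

Σw = 9 + 7 + 2 + 9 + 7 + 5 = 39.
y-moment: 9·104 + 7·42 + 2·145 + 9·35 + 7·181 + 5·67 = 3437; centroid 3437/39 ≈ 88.13.
88.1 vs midline 96 → top-heavy.

top-heavy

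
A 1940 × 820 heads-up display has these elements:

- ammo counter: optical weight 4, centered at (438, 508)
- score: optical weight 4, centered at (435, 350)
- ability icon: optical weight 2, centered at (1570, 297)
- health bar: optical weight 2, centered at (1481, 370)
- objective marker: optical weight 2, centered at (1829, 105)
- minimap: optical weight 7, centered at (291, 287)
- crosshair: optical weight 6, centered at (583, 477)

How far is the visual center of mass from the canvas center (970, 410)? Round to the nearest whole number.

≈ 278

Σw = 4 + 4 + 2 + 2 + 2 + 7 + 6 = 27.
x: moment 18787 / weight 27 ≈ 695.81
Σw·y = 9847; ȳ = 9847/27 ≈ 364.70.
Offset from (970, 410): Δx ≈ -274.19, Δy ≈ -45.30; distance = √(Δx² + Δy²) ≈ 277.90.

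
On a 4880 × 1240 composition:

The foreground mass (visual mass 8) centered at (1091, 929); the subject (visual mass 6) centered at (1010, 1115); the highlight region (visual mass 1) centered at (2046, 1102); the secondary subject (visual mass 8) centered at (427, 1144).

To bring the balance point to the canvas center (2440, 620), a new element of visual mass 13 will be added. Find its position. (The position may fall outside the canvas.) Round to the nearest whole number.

With the new element, Σw becomes 8 + 6 + 1 + 8 + 13 = 36.
Along x: (20250 + 13·x) / 36 = 2440 (existing moment 8·1091 + 6·1010 + 1·2046 + 8·427 = 20250) ⇒ x = (87840 − 20250) / 13 ≈ 5199.23.
Along y: (24376 + 13·y) / 36 = 620 (existing moment 8·929 + 6·1115 + 1·1102 + 8·1144 = 24376) ⇒ y = (22320 − 24376) / 13 ≈ -158.15.

(5199, -158)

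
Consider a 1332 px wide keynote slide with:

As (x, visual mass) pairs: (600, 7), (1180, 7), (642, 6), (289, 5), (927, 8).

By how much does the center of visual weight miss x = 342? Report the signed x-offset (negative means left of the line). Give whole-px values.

Total weight = 7 + 7 + 6 + 5 + 8 = 33.
x-moment: 7·600 + 7·1180 + 6·642 + 5·289 + 8·927 = 25173; centroid 25173/33 ≈ 762.82.
Difference: 762.82 − 342 ≈ 420.82.

≈ 421 px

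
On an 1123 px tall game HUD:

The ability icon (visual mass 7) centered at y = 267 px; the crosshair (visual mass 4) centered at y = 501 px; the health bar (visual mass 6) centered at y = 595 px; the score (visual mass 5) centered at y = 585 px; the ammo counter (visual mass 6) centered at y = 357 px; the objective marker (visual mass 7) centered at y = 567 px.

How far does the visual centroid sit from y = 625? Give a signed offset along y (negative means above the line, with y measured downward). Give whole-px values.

Weights sum to 7 + 4 + 6 + 5 + 6 + 7 = 35.
y: moment 16479 / weight 35 ≈ 470.83
Difference: 470.83 − 625 ≈ -154.17.

≈ -154 px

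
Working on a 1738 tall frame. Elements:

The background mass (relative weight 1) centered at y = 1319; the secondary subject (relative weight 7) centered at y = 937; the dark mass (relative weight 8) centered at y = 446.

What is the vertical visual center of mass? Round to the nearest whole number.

y ≈ 715

Σw = 1 + 7 + 8 = 16.
Σw·y = 1·1319 + 7·937 + 8·446 = 11446, so ȳ = 11446/16 ≈ 715.38.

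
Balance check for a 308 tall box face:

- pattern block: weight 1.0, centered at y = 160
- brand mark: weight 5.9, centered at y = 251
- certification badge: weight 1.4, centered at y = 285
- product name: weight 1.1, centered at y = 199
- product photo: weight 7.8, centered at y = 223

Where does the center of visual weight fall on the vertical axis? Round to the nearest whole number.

y ≈ 232

Σw = 1.0 + 5.9 + 1.4 + 1.1 + 7.8 = 17.2.
y: (1.0·160 + 5.9·251 + 1.4·285 + 1.1·199 + 7.8·223) / 17.2 = 3998.2 / 17.2 ≈ 232.45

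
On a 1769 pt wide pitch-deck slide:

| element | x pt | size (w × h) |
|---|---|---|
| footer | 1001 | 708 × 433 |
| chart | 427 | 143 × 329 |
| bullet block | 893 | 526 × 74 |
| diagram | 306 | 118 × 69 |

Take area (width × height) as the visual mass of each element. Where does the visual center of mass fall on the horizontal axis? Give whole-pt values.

Taking area as weight: footer 708·433 = 306564, chart 143·329 = 47047, bullet block 526·74 = 38924, diagram 118·69 = 8142. Sum 400677.
Σw·x = 306564·1001 + 47047·427 + 38924·893 + 8142·306 = 364210217, so x̄ = 364210217/400677 ≈ 908.99.

x ≈ 909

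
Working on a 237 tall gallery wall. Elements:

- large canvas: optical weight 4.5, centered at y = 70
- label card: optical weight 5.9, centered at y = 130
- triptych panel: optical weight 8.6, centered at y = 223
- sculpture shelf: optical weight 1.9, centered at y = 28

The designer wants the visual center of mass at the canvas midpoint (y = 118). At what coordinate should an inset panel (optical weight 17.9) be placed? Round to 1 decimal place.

New total weight: (4.5 + 5.9 + 8.6 + 1.9) + 17.9 = 38.8.
y: target moment 38.8×118 = 4578.4; current 4.5·70 + 5.9·130 + 8.6·223 + 1.9·28 = 3053.0; the inset panel supplies 1525.4, so y = 1525.4/17.9 ≈ 85.22.

y ≈ 85.2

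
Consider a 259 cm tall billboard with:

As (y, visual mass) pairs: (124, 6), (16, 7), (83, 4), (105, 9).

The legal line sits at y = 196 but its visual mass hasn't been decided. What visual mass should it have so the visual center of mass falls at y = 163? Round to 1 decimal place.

w ≈ 63.8

Fixed elements: Σw = 6 + 7 + 4 + 9 = 26, Σw·y = 6·124 + 7·16 + 4·83 + 9·105 = 2133.
Balance at y = 163 requires (2133 + w·196) / (26 + w) = 163.
Solving: w = (163·26 − 2133) / (196 − 163) = 2105 / 33 ≈ 63.79.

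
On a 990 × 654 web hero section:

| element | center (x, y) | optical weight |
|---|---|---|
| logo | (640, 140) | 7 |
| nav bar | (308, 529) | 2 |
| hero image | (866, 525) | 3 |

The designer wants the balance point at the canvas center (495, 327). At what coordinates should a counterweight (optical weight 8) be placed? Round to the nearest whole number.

New total weight: (7 + 2 + 3) + 8 = 20.
Along x: (7694 + 8·x) / 20 = 495 (existing moment 7·640 + 2·308 + 3·866 = 7694) ⇒ x = (9900 − 7694) / 8 ≈ 275.75.
Along y: (3613 + 8·y) / 20 = 327 (existing moment 7·140 + 2·529 + 3·525 = 3613) ⇒ y = (6540 − 3613) / 8 ≈ 365.88.

(276, 366)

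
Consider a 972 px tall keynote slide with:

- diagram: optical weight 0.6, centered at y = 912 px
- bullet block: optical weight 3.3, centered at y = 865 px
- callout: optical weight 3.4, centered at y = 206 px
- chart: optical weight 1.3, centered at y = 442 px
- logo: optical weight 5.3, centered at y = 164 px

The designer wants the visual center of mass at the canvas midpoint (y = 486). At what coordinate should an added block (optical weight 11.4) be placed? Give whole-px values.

After adding the added block, total weight = 0.6 + 3.3 + 3.4 + 1.3 + 5.3 + 11.4 = 25.3.
y: target moment 25.3×486 = 12295.8; current 0.6·912 + 3.3·865 + 3.4·206 + 1.3·442 + 5.3·164 = 5545.9; the added block supplies 6749.9, so y = 6749.9/11.4 ≈ 592.10.

y ≈ 592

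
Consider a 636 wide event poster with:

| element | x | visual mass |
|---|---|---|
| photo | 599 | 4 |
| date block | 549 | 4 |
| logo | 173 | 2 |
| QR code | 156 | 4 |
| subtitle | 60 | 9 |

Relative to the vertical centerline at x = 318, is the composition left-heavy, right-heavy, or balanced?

left-heavy

Weights sum to 4 + 4 + 2 + 4 + 9 = 23.
x-moment: 4·599 + 4·549 + 2·173 + 4·156 + 9·60 = 6102; centroid 6102/23 ≈ 265.30.
265.3 vs midline 318 → left-heavy.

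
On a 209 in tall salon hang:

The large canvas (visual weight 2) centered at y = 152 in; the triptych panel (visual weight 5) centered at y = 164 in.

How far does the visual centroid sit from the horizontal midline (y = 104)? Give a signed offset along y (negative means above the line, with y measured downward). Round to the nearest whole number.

≈ 57 in

Σw = 2 + 5 = 7.
y-moment: 2·152 + 5·164 = 1124; centroid 1124/7 ≈ 160.57.
Difference: 160.57 − 104 ≈ 56.57.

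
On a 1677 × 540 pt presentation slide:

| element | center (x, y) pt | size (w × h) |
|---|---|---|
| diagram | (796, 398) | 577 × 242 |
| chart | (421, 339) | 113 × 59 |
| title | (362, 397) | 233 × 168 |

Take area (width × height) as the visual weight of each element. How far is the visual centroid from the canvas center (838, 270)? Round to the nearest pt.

≈ 193 pt

Taking area as weight: diagram 577·242 = 139634, chart 113·59 = 6667, title 233·168 = 39144. Sum 185445.
Σw·x = 139634·796 + 6667·421 + 39144·362 = 128125599, so x̄ = 128125599/185445 ≈ 690.91.
Σw·y = 139634·398 + 6667·339 + 39144·397 = 73374613, so ȳ = 73374613/185445 ≈ 395.67.
Relative to (838, 270): Δ = (-147.09, 125.67); |Δ| = √(-147.09² + 125.67²) ≈ 193.46.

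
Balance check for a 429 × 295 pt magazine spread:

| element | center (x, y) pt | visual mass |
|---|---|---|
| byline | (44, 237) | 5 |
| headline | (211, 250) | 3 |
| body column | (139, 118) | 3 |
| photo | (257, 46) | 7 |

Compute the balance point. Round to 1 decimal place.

(170.5, 145.1)

Σw = 5 + 3 + 3 + 7 = 18.
x-moment: 5·44 + 3·211 + 3·139 + 7·257 = 3069; centroid 3069/18 ≈ 170.50.
y-moment: 5·237 + 3·250 + 3·118 + 7·46 = 2611; centroid 2611/18 ≈ 145.06.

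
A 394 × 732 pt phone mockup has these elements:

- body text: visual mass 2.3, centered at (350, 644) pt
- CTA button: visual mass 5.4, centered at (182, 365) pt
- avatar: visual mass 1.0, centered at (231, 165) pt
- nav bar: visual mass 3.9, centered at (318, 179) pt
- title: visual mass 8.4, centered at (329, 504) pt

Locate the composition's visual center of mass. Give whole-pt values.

(287, 407)

Weights sum to 2.3 + 5.4 + 1.0 + 3.9 + 8.4 = 21.0.
x-moment: 2.3·350 + 5.4·182 + 1.0·231 + 3.9·318 + 8.4·329 = 6022.6; centroid 6022.6/21.0 ≈ 286.79.
y-moment: 2.3·644 + 5.4·365 + 1.0·165 + 3.9·179 + 8.4·504 = 8548.9; centroid 8548.9/21.0 ≈ 407.09.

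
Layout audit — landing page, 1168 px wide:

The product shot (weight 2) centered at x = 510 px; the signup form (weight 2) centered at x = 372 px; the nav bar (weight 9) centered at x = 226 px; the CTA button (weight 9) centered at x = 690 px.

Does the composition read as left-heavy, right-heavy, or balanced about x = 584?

Σw = 2 + 2 + 9 + 9 = 22.
x-moment: 2·510 + 2·372 + 9·226 + 9·690 = 10008; centroid 10008/22 ≈ 454.91.
454.9 vs midline 584 → left-heavy.

left-heavy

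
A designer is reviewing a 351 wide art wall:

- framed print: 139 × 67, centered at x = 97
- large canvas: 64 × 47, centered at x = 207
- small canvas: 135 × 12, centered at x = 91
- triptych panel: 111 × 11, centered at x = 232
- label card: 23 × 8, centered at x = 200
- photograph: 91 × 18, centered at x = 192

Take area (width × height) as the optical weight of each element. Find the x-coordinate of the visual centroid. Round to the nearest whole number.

Areas → weights: framed print 139·67 = 9313, large canvas 64·47 = 3008, small canvas 135·12 = 1620, triptych panel 111·11 = 1221, label card 23·8 = 184, photograph 91·18 = 1638; Σw = 16984.
x: moment 2308005 / weight 16984 ≈ 135.89

x ≈ 136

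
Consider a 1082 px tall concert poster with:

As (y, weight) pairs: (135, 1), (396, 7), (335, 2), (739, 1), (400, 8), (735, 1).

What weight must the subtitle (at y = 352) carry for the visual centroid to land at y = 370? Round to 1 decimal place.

Known weights sum to 1 + 7 + 2 + 1 + 8 + 1 = 20; their moment is 1·135 + 7·396 + 2·335 + 1·739 + 8·400 + 1·735 = 8251.
Balance at y = 370 requires (8251 + w·352) / (20 + w) = 370.
Solving: w = (370·20 − 8251) / (352 − 370) = -851 / -18 ≈ 47.28.

w ≈ 47.3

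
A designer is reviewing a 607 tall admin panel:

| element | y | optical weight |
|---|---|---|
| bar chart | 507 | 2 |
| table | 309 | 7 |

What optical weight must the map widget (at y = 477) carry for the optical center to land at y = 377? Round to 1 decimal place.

w ≈ 2.2

Existing Σw = 9 (2 + 7); existing moment 2·507 + 7·309 = 3177.
For the centroid to hit 377: (3177 + w·477) / (9 + w) = 377.
Solving: w = (377·9 − 3177) / (477 − 377) = 216 / 100 ≈ 2.16.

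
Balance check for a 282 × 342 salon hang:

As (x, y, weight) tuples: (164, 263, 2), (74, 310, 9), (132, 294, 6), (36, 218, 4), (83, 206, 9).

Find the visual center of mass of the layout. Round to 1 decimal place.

Σw = 2 + 9 + 6 + 4 + 9 = 30.
x-moment: 2·164 + 9·74 + 6·132 + 4·36 + 9·83 = 2677; centroid 2677/30 ≈ 89.23.
y-moment: 2·263 + 9·310 + 6·294 + 4·218 + 9·206 = 7806; centroid 7806/30 ≈ 260.20.

(89.2, 260.2)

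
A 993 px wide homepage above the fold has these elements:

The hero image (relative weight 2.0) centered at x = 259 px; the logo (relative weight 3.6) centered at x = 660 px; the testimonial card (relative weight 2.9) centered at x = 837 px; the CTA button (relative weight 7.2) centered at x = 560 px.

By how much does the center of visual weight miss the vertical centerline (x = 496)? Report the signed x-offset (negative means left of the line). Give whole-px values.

Weights sum to 2.0 + 3.6 + 2.9 + 7.2 = 15.7.
Σw·x = 2.0·259 + 3.6·660 + 2.9·837 + 7.2·560 = 9353.3, so x̄ = 9353.3/15.7 ≈ 595.75.
Against x = 496, that's 595.75 − 496 = 99.75.

≈ 100 px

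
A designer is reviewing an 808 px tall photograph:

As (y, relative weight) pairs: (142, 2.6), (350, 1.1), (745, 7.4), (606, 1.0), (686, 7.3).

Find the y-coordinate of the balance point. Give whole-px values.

y ≈ 612

Total weight = 2.6 + 1.1 + 7.4 + 1.0 + 7.3 = 19.4.
y-moment: 2.6·142 + 1.1·350 + 7.4·745 + 1.0·606 + 7.3·686 = 11881.0; centroid 11881.0/19.4 ≈ 612.42.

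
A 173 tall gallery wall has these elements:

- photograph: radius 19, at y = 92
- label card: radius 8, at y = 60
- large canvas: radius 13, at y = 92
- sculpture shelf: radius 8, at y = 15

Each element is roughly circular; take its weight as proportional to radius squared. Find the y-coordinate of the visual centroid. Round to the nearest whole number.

r² weights: photograph 19² = 361, label card 8² = 64, large canvas 13² = 169, sculpture shelf 8² = 64. Total = 658.
y: (361·92 + 64·60 + 169·92 + 64·15) / 658 = 53560 / 658 ≈ 81.40

y ≈ 81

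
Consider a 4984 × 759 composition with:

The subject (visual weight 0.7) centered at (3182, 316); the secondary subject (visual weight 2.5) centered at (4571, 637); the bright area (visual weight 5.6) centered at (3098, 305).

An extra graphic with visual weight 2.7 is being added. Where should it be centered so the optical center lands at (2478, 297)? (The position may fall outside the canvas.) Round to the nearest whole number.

(-928, -39)

New total weight: (0.7 + 2.5 + 5.6) + 2.7 = 11.5.
x: need Σw·x = 11.5·2478 = 28497.0. Existing = 0.7·3182 + 2.5·4571 + 5.6·3098 = 31003.7. Remainder -2506.7 / 2.7 ≈ -928.41.
y: need Σw·y = 11.5·297 = 3415.5. Existing = 0.7·316 + 2.5·637 + 5.6·305 = 3521.7. Remainder -106.2 / 2.7 ≈ -39.33.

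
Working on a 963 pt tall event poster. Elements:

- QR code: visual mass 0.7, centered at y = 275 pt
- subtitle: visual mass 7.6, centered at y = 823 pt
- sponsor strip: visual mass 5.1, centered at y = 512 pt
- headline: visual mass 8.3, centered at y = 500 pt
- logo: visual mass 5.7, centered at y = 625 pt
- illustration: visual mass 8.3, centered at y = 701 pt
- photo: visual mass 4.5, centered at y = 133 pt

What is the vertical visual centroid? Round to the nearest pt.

y ≈ 577

Σw = 0.7 + 7.6 + 5.1 + 8.3 + 5.7 + 8.3 + 4.5 = 40.2.
Σw·y = 23187.8; ȳ = 23187.8/40.2 ≈ 576.81.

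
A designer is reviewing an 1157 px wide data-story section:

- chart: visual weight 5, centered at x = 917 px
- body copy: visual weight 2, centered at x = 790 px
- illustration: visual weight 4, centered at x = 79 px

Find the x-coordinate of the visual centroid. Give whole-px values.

Total weight = 5 + 2 + 4 = 11.
Σw·x = 5·917 + 2·790 + 4·79 = 6481, so x̄ = 6481/11 ≈ 589.18.

x ≈ 589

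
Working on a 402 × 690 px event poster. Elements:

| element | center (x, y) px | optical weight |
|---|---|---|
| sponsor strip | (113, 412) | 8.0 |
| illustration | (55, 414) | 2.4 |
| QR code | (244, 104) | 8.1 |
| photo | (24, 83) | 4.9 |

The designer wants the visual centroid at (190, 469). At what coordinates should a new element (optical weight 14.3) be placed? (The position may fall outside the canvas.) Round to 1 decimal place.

New total weight: (8.0 + 2.4 + 8.1 + 4.9) + 14.3 = 37.7.
x: target moment 37.7×190 = 7163.0; current 8.0·113 + 2.4·55 + 8.1·244 + 4.9·24 = 3130.0; the new element supplies 4033.0, so x = 4033.0/14.3 ≈ 282.03.
y: target moment 37.7×469 = 17681.3; current 8.0·412 + 2.4·414 + 8.1·104 + 4.9·83 = 5538.7; the new element supplies 12142.6, so y = 12142.6/14.3 ≈ 849.13.

(282.0, 849.1)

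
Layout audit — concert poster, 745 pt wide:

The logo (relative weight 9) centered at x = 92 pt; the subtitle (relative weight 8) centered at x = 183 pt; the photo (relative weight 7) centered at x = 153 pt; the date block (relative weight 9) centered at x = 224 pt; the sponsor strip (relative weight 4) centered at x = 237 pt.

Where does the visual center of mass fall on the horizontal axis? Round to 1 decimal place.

x ≈ 171.0

Weights sum to 9 + 8 + 7 + 9 + 4 = 37.
Σw·x = 9·92 + 8·183 + 7·153 + 9·224 + 4·237 = 6327, so x̄ = 6327/37 ≈ 171.00.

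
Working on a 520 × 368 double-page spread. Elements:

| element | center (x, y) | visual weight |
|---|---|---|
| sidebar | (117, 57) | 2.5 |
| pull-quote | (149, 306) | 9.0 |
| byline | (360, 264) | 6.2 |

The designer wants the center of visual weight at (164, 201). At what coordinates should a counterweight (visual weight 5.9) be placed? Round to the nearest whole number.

With the counterweight, Σw becomes 2.5 + 9.0 + 6.2 + 5.9 = 23.6.
x: need Σw·x = 23.6·164 = 3870.4. Existing = 2.5·117 + 9.0·149 + 6.2·360 = 3865.5. Remainder 4.9 / 5.9 ≈ 0.83.
y: need Σw·y = 23.6·201 = 4743.6. Existing = 2.5·57 + 9.0·306 + 6.2·264 = 4533.3. Remainder 210.3 / 5.9 ≈ 35.64.

(1, 36)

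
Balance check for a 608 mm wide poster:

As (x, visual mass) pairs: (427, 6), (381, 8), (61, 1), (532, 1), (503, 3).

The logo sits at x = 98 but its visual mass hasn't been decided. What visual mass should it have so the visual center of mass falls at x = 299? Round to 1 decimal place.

Fixed elements: Σw = 6 + 8 + 1 + 1 + 3 = 19, Σw·x = 6·427 + 8·381 + 1·61 + 1·532 + 3·503 = 7712.
Balance at x = 299 requires (7712 + w·98) / (19 + w) = 299.
So w = (299·19 − 7712)/(98 − 299) = -2031/-201 ≈ 10.10.

w ≈ 10.1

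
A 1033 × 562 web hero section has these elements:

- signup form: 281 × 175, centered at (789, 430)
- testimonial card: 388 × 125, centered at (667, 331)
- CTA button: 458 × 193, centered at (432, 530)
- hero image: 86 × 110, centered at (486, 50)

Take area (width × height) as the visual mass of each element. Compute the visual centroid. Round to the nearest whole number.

(583, 432)

Taking area as weight: signup form 281·175 = 49175, testimonial card 388·125 = 48500, CTA button 458·193 = 88394, hero image 86·110 = 9460. Sum 195529.
Σw·x = 49175·789 + 48500·667 + 88394·432 + 9460·486 = 113932343, so x̄ = 113932343/195529 ≈ 582.69.
Σw·y = 49175·430 + 48500·331 + 88394·530 + 9460·50 = 84520570, so ȳ = 84520570/195529 ≈ 432.27.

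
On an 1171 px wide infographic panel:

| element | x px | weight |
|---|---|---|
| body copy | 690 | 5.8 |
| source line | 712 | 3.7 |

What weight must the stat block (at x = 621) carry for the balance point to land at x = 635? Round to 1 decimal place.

w ≈ 43.1

Fixed elements: Σw = 5.8 + 3.7 = 9.5, Σw·x = 5.8·690 + 3.7·712 = 6636.4.
Balance at x = 635 requires (6636.4 + w·621) / (9.5 + w) = 635.
So w = (635·9.5 − 6636.4)/(621 − 635) = -603.9/-14 ≈ 43.14.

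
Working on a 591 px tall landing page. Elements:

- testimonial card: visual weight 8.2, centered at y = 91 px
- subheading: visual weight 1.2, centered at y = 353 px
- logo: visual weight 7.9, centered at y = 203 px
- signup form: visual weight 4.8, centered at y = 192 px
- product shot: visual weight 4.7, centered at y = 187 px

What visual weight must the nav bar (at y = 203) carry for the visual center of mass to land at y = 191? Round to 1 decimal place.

w ≈ 45.4

Existing Σw = 26.8 (8.2 + 1.2 + 7.9 + 4.8 + 4.7); existing moment 8.2·91 + 1.2·353 + 7.9·203 + 4.8·192 + 4.7·187 = 4574.0.
Set Σw·y/Σw = 191: (4574.0 + 203w) = 191·(26.8 + w).
So w = (191·26.8 − 4574.0)/(203 − 191) = 544.8/12 ≈ 45.40.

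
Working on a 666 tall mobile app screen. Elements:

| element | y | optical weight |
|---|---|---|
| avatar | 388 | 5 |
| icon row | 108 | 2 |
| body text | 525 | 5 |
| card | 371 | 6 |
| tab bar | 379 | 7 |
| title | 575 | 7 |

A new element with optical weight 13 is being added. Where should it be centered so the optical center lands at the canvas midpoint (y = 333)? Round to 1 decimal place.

New total weight: (5 + 2 + 5 + 6 + 7 + 7) + 13 = 45.
y: need Σw·y = 45·333 = 14985. Existing = 5·388 + 2·108 + 5·525 + 6·371 + 7·379 + 7·575 = 13685. Remainder 1300 / 13 ≈ 100.00.

y ≈ 100.0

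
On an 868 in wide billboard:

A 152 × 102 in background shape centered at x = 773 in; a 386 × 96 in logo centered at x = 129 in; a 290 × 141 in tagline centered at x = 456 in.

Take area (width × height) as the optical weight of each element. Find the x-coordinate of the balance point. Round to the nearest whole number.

Taking area as weight: background shape 152·102 = 15504, logo 386·96 = 37056, tagline 290·141 = 40890. Sum 93450.
x: (15504·773 + 37056·129 + 40890·456) / 93450 = 35410656 / 93450 ≈ 378.93

x ≈ 379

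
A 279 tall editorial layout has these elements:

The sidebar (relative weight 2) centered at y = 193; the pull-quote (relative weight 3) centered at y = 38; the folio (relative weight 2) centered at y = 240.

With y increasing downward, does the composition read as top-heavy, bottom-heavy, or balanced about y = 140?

balanced

Total weight = 2 + 3 + 2 = 7.
y: (2·193 + 3·38 + 2·240) / 7 = 980 / 7 ≈ 140.00
The centroid 140.00 matches the midline at 140, so the layout is balanced.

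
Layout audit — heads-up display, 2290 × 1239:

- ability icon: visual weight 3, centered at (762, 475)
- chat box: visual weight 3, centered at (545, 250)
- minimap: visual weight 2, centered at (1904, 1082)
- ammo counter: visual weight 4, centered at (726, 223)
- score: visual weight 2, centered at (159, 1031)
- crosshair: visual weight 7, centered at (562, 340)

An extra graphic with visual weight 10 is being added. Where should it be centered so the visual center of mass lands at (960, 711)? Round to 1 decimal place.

After adding the extra graphic, total weight = 3 + 3 + 2 + 4 + 2 + 7 + 10 = 31.
x: target moment 31×960 = 29760; current 3·762 + 3·545 + 2·1904 + 4·726 + 2·159 + 7·562 = 14885; the extra graphic supplies 14875, so x = 14875/10 ≈ 1487.50.
y: target moment 31×711 = 22041; current 3·475 + 3·250 + 2·1082 + 4·223 + 2·1031 + 7·340 = 9673; the extra graphic supplies 12368, so y = 12368/10 ≈ 1236.80.

(1487.5, 1236.8)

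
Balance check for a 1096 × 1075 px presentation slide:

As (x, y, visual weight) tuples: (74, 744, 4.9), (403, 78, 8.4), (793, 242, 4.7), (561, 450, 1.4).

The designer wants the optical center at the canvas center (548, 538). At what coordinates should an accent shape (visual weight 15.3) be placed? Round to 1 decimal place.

(703.0, 823.6)

After adding the accent shape, total weight = 4.9 + 8.4 + 4.7 + 1.4 + 15.3 = 34.7.
Along x: (8260.3 + 15.3·x) / 34.7 = 548 (existing moment 4.9·74 + 8.4·403 + 4.7·793 + 1.4·561 = 8260.3) ⇒ x = (19015.6 − 8260.3) / 15.3 ≈ 702.96.
Along y: (6068.2 + 15.3·y) / 34.7 = 538 (existing moment 4.9·744 + 8.4·78 + 4.7·242 + 1.4·450 = 6068.2) ⇒ y = (18668.6 − 6068.2) / 15.3 ≈ 823.56.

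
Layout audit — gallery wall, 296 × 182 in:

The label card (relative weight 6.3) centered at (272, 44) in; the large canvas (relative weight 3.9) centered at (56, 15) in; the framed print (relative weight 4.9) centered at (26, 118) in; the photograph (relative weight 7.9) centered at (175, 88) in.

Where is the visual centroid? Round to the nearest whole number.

(150, 70)

Total weight = 6.3 + 3.9 + 4.9 + 7.9 = 23.0.
Σw·x = 6.3·272 + 3.9·56 + 4.9·26 + 7.9·175 = 3441.9, so x̄ = 3441.9/23.0 ≈ 149.65.
Σw·y = 6.3·44 + 3.9·15 + 4.9·118 + 7.9·88 = 1609.1, so ȳ = 1609.1/23.0 ≈ 69.96.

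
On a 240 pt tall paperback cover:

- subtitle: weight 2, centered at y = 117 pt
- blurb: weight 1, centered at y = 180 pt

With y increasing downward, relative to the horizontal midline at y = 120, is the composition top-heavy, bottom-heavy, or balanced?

bottom-heavy

Σw = 2 + 1 = 3.
Σw·y = 2·117 + 1·180 = 414, so ȳ = 414/3 ≈ 138.00.
138.0 vs midline 120 → bottom-heavy.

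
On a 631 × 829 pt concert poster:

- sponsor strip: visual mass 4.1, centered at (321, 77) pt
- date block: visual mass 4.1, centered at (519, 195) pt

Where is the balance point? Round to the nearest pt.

(420, 136)

Weights sum to 4.1 + 4.1 = 8.2.
Σw·x = 4.1·321 + 4.1·519 = 3444.0, so x̄ = 3444.0/8.2 ≈ 420.00.
Σw·y = 4.1·77 + 4.1·195 = 1115.2, so ȳ = 1115.2/8.2 ≈ 136.00.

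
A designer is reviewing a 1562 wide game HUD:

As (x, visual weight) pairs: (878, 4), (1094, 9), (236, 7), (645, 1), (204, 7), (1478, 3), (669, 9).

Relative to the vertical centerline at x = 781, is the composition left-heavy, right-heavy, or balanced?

Weights sum to 4 + 9 + 7 + 1 + 7 + 3 + 9 = 40.
x-moment: 4·878 + 9·1094 + 7·236 + 1·645 + 7·204 + 3·1478 + 9·669 = 27538; centroid 27538/40 ≈ 688.45.
688.5 lies left of the midline 781, so the layout is left-heavy.

left-heavy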